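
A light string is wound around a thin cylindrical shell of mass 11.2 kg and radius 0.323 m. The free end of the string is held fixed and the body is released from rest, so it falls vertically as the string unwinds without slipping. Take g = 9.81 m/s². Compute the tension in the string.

T ≈ 54.9 N

Translation: Mg − T = Ma. Rotation about the center: TR = Iα with I = MR².
With a = αR: T = (I/R²)a = M a, so Mg = (1 + 1.000)Ma.
a = g/(1 + 1.000) = 9.81/2.000 = 4.905 m/s².
T = 1.000·M·a = (1.000)(11.2)(4.905) = 54.94 N.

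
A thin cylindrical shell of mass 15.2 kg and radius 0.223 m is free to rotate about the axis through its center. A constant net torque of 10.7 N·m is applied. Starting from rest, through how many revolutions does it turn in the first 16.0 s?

I = MR² = (15.2)(0.223)² = 0.7559 kg·m².
α = τ/I = 10.7/0.7559 = 14.16 rad/s².
θ = ½αt² = ½(14.16)(16.0)² = 1812 rad.
Revolutions = θ/(2π) = 288.4.

≈ 288 revolutions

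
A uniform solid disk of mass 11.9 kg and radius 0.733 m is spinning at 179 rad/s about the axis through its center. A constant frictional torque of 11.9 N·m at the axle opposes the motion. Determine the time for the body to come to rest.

t ≈ 48.1 s

I = ½MR² = (1/2)(11.9)(0.733)² = 3.197 kg·m².
The net torque has magnitude 11.9 N·m, opposing ω.
|α| = τ/I = 11.90/3.197 = 3.722 rad/s² (deceleration).
0 = ω₀ − |α|t ⇒ t = ω₀/|α| = 179/3.722 = 48.09 s.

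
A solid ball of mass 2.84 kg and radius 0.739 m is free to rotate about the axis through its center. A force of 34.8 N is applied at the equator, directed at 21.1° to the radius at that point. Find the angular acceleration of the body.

I = (2/5)MR² = (2/5)(2.84)(0.739)² = 0.6204 kg·m².
Only the tangential component produces torque: τ = F R sinθ = (34.8)(0.739) sin 21.1° = 9.258 N·m.
Newton's second law for rotation, τ = Iα, gives α = τ/I = 9.258/0.6204 = 14.92 rad/s².

α ≈ 14.9 rad/s²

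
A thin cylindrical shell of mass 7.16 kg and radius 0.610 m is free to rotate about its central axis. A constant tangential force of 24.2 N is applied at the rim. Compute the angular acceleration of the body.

α ≈ 5.54 rad/s²

I = MR² = (7.16)(0.610)² = 2.664 kg·m².
τ = F R = (24.2)(0.610) = 14.76 N·m.
From τ = Iα: α = 14.76/2.664 = 5.541 rad/s².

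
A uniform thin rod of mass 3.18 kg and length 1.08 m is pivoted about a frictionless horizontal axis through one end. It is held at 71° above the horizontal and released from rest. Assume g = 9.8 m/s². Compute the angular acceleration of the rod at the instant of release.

α ≈ 4.43 rad/s²

About the pivot, I = (1/3)ML² = (1/3)(3.18)(1.08)² = 1.236 kg·m².
The weight acts at the center, a distance L/2 = 0.5400 m from the pivot; τ = Mg(L/2) cos 71° = 5.479 N·m.
α = τ/I = 5.479/1.236 = 4.431 rad/s².
(Equivalently α = (3g/(2L)) cos 71° = 4.431 rad/s².)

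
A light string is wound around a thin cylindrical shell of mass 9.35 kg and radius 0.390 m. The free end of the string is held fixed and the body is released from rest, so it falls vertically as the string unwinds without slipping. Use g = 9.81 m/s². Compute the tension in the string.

Translation: Mg − T = Ma. Rotation about the center: TR = Iα with I = MR².
With a = αR: T = (I/R²)a = M a, so Mg = (1 + 1.000)Ma.
a = g/(1 + 1.000) = 9.81/2.000 = 4.905 m/s².
T = 1.000·M·a = (1.000)(9.35)(4.905) = 45.86 N.

T ≈ 45.9 N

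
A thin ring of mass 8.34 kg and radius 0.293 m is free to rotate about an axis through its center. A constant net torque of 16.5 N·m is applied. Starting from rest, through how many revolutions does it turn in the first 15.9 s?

≈ 464 revolutions

I = MR² = (8.34)(0.293)² = 0.7160 kg·m².
α = τ/I = 16.5/0.7160 = 23.05 rad/s².
θ = ½αt² = ½(23.05)(15.9)² = 2913 rad.
Revolutions = θ/(2π) = 463.6.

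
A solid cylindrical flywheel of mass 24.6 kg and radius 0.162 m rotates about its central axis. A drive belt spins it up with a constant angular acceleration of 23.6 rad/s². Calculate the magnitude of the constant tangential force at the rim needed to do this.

I = ½MR² = (1/2)(24.6)(0.162)² = 0.3228 kg·m².
The required torque is τ = Iα = (0.3228)(23.60) = 7.618 N·m.
A tangential force at the rim gives τ = FR, so F = τ/R = 7.618/0.162 = 47.03 N.

F ≈ 47.0 N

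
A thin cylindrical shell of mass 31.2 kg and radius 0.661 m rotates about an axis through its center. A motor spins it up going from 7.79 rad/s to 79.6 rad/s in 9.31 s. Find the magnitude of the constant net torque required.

I = MR² = (31.2)(0.661)² = 13.63 kg·m².
α = Δω/Δt = (79.6 − 7.79)/9.31 = 7.713 rad/s².
τ = Iα = (13.63)(7.713) = 105.1 N·m.

τ ≈ 105 N·m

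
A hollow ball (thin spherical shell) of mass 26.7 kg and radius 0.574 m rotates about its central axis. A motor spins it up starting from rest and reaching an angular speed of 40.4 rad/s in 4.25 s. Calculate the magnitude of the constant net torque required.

I = (2/3)MR² = (2/3)(26.7)(0.574)² = 5.865 kg·m².
α = Δω/Δt = (40.4 − 0)/4.25 = 9.506 rad/s².
τ = Iα = (5.865)(9.506) = 55.75 N·m.

τ ≈ 55.7 N·m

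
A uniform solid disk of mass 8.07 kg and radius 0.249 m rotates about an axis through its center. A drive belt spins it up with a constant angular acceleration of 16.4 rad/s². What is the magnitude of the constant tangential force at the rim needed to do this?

F ≈ 16.5 N

I = ½MR² = (1/2)(8.07)(0.249)² = 0.2502 kg·m².
The required torque is τ = Iα = (0.2502)(16.40) = 4.103 N·m.
A tangential force at the rim gives τ = FR, so F = τ/R = 4.103/0.249 = 16.48 N.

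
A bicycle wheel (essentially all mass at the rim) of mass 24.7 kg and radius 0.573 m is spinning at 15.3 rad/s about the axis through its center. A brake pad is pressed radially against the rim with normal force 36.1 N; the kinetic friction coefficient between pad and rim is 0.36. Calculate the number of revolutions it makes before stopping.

I = MR² = (24.7)(0.573)² = 8.110 kg·m².
Friction force f = μN = (0.36)(36.1) = 13.00 N at the rim; torque magnitude τ = fR = 7.447 N·m, opposing ω.
|α| = τ/I = 7.447/8.110 = 0.9182 rad/s² (deceleration).
ω² = ω₀² − 2|α|θ with ω = 0 ⇒ θ = ω₀²/(2|α|) = 127.5 rad = 20.29 rev.

≈ 20.3 revolutions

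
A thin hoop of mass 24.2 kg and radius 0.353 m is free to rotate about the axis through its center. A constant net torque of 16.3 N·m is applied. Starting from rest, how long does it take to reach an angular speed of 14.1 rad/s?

t ≈ 2.61 s

I = MR² = (24.2)(0.353)² = 3.016 kg·m².
α = τ/I = 16.3/3.016 = 5.405 rad/s².
ω = αt ⇒ t = ω/α = 14.1/5.405 = 2.609 s.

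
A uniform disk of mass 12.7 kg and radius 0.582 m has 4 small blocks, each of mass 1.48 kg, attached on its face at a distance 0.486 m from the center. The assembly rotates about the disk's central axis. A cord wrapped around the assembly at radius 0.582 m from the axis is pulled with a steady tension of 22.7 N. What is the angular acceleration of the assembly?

I_disk = ½MR² = ½(12.7)(0.582)² = 2.151 kg·m².
I_blocks = 4·m·r² = 4(1.48)(0.486)² = 1.398 kg·m².
Total I = 3.549 kg·m².
τ = F r = (22.7)(0.582) = 13.21 N·m.
α = τ/I = 13.21/3.549 = 3.722 rad/s².

α ≈ 3.72 rad/s²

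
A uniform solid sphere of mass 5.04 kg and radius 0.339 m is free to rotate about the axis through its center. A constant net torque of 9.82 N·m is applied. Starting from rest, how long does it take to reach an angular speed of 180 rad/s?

I = (2/5)MR² = (2/5)(5.04)(0.339)² = 0.2317 kg·m².
α = τ/I = 9.82/0.2317 = 42.39 rad/s².
ω = αt ⇒ t = ω/α = 180/42.39 = 4.247 s.

t ≈ 4.25 s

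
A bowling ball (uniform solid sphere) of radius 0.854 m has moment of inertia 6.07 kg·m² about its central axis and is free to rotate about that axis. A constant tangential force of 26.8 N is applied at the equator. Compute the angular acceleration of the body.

τ = F R = (26.8)(0.854) = 22.89 N·m.
From τ = Iα: α = 22.89/6.070 = 3.771 rad/s².

α ≈ 3.77 rad/s²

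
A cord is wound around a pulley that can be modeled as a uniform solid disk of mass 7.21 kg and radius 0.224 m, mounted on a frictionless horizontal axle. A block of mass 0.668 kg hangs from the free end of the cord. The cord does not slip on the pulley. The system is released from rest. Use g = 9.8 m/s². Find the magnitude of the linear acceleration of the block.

I = ½MR² = (1/2)(7.21)(0.224)² = 0.1809 kg·m².
Block: mg − T = ma. Pulley: TR = Iα. No-slip: a = αR, so T = (I/R²)a = 3.605·a.
Then mg = (m + 3.605)a, so a = (0.668)(9.8)/(0.668 + 3.605) = 1.532 m/s².

a ≈ 1.53 m/s²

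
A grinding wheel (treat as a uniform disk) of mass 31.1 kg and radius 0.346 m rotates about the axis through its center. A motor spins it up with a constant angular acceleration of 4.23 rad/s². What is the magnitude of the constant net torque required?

I = ½MR² = (1/2)(31.1)(0.346)² = 1.862 kg·m².
τ = Iα = (1.862)(4.230) = 7.874 N·m.

τ ≈ 7.87 N·m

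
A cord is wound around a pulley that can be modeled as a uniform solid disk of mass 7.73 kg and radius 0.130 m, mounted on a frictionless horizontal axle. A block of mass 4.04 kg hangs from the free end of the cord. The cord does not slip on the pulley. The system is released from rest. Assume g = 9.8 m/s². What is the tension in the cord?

I = ½MR² = (1/2)(7.73)(0.130)² = 0.06532 kg·m².
Block: mg − T = ma. Pulley: TR = Iα. No-slip: a = αR, so T = (I/R²)a = 3.865·a.
Then mg = (m + 3.865)a, so a = (4.04)(9.8)/(4.04 + 3.865) = 5.008 m/s².
T = 3.865·a = 19.36 N.

T ≈ 19.4 N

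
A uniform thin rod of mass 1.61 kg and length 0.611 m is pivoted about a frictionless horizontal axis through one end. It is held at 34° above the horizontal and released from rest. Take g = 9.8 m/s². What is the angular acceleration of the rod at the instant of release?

α ≈ 19.9 rad/s²

About the pivot, I = (1/3)ML² = (1/3)(1.61)(0.611)² = 0.2003 kg·m².
The weight acts at the center, a distance L/2 = 0.3055 m from the pivot; τ = Mg(L/2) cos 34° = 3.996 N·m.
α = τ/I = 3.996/0.2003 = 19.95 rad/s².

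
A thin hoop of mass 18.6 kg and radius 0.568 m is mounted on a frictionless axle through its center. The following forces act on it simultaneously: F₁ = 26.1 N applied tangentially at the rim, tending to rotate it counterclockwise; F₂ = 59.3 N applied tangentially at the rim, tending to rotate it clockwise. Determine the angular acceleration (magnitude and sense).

α ≈ 3.14 rad/s², clockwise

I = MR² = (18.6)(0.568)² = 6.001 kg·m².
Taking counterclockwise as positive: τ₁ = +(26.1)(0.568) = +14.82 N·m; τ₂ = −(59.3)(0.568) = −33.68 N·m.
Net torque τ = -18.86 N·m.
α = τ/I = -18.86/6.001 = -3.143 rad/s².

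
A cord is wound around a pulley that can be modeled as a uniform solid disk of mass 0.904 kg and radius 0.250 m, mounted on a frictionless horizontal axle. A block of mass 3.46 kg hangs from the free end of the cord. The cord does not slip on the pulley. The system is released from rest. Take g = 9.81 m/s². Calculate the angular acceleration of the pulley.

α ≈ 34.7 rad/s²

I = ½MR² = (1/2)(0.904)(0.250)² = 0.02825 kg·m².
Block: mg − T = ma. Pulley: TR = Iα. No-slip: a = αR, so T = (I/R²)a = 0.4520·a.
Then mg = (m + 0.4520)a, so a = (3.46)(9.81)/(3.46 + 0.4520) = 8.677 m/s².
α = a/R = 8.677/0.250 = 34.71 rad/s².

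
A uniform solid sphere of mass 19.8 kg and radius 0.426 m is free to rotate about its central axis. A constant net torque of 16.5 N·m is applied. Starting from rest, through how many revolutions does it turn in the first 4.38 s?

I = (2/5)MR² = (2/5)(19.8)(0.426)² = 1.437 kg·m².
α = τ/I = 16.5/1.437 = 11.48 rad/s².
θ = ½αt² = ½(11.48)(4.38)² = 110.1 rad.
Revolutions = θ/(2π) = 17.53.

≈ 17.5 revolutions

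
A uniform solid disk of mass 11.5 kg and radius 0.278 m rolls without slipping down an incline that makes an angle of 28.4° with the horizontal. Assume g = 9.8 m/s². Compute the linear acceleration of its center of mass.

a ≈ 3.11 m/s²

Translation along the incline: Mg sinθ − f = Ma.
Rotation about the center: fR = Iα with I = ½MR². No-slip gives a = αR, so f = (I/R²)a = (1/2)M a.
Substituting: Mg sinθ = (1 + 0.5000)Ma, so a = g sinθ/(1 + 0.5000) = (9.8) sin 28.4° / 1.500 = 3.107 m/s².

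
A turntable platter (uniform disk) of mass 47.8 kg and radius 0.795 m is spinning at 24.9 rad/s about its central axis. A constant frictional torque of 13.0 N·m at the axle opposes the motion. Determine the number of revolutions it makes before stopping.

I = ½MR² = (1/2)(47.8)(0.795)² = 15.11 kg·m².
The net torque has magnitude 13.0 N·m, opposing ω.
|α| = τ/I = 13.00/15.11 = 0.8606 rad/s² (deceleration).
ω² = ω₀² − 2|α|θ with ω = 0 ⇒ θ = ω₀²/(2|α|) = 360.2 rad = 57.33 rev.

≈ 57.3 revolutions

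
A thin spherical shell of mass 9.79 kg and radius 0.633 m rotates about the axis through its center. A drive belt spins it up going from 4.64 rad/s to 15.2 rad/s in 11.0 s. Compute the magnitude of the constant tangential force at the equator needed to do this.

I = (2/3)MR² = (2/3)(9.79)(0.633)² = 2.615 kg·m².
α = Δω/Δt = (15.2 − 4.64)/11.0 = 0.9600 rad/s².
The required torque is τ = Iα = (2.615)(0.9600) = 2.511 N·m.
A tangential force at the equator gives τ = FR, so F = τ/R = 2.511/0.633 = 3.966 N.

F ≈ 3.97 N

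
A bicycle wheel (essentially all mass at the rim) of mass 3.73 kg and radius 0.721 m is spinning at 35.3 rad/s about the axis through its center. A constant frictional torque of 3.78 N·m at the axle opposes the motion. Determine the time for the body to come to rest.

t ≈ 18.1 s

I = MR² = (3.73)(0.721)² = 1.939 kg·m².
The net torque has magnitude 3.78 N·m, opposing ω.
|α| = τ/I = 3.780/1.939 = 1.949 rad/s² (deceleration).
0 = ω₀ − |α|t ⇒ t = ω₀/|α| = 35.3/1.949 = 18.11 s.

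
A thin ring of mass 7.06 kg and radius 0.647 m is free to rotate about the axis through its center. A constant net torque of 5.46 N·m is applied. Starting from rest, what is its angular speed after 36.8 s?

I = MR² = (7.06)(0.647)² = 2.955 kg·m².
α = τ/I = 5.46/2.955 = 1.847 rad/s².
ω = ω₀ + αt = 0 + (1.847)(36.8) = 67.99 rad/s.

ω ≈ 68.0 rad/s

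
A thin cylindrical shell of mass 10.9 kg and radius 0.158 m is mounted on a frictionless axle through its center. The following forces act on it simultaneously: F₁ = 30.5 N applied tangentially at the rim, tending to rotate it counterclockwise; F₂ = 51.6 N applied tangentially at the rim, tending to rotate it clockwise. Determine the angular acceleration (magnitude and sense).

I = MR² = (10.9)(0.158)² = 0.2721 kg·m².
Taking counterclockwise as positive: τ₁ = +(30.5)(0.158) = +4.819 N·m; τ₂ = −(51.6)(0.158) = −8.153 N·m.
Net torque τ = -3.334 N·m.
α = τ/I = -3.334/0.2721 = -12.25 rad/s².

α ≈ 12.3 rad/s², clockwise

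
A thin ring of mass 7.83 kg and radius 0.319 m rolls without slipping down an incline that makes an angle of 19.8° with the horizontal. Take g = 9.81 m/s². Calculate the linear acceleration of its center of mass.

Translation along the incline: Mg sinθ − f = Ma.
Rotation about the center: fR = Iα with I = MR². No-slip gives a = αR, so f = (I/R²)a = M a.
Substituting: Mg sinθ = (1 + 1.000)Ma, so a = g sinθ/(1 + 1.000) = (9.81) sin 19.8° / 2.000 = 1.662 m/s².

a ≈ 1.66 m/s²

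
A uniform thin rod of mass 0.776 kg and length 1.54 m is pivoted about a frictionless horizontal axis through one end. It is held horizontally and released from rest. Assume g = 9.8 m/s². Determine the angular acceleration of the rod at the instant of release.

About the pivot, I = (1/3)ML² = (1/3)(0.776)(1.54)² = 0.6135 kg·m².
The weight acts at the center, a distance L/2 = 0.7700 m from the pivot; τ = Mg(L/2) = 5.856 N·m.
α = τ/I = 5.856/0.6135 = 9.545 rad/s².

α ≈ 9.55 rad/s²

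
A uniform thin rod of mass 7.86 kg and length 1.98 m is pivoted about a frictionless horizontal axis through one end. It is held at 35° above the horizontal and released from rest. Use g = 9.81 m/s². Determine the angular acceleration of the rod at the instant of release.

About the pivot, I = (1/3)ML² = (1/3)(7.86)(1.98)² = 10.27 kg·m².
The weight acts at the center, a distance L/2 = 0.9900 m from the pivot; τ = Mg(L/2) cos 35° = 62.53 N·m.
α = τ/I = 62.53/10.27 = 6.088 rad/s².

α ≈ 6.09 rad/s²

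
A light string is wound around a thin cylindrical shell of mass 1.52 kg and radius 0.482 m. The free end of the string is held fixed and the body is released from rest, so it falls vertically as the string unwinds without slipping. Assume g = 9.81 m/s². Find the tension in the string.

Translation: Mg − T = Ma. Rotation about the center: TR = Iα with I = MR².
With a = αR: T = (I/R²)a = M a, so Mg = (1 + 1.000)Ma.
a = g/(1 + 1.000) = 9.81/2.000 = 4.905 m/s².
T = 1.000·M·a = (1.000)(1.52)(4.905) = 7.456 N.

T ≈ 7.46 N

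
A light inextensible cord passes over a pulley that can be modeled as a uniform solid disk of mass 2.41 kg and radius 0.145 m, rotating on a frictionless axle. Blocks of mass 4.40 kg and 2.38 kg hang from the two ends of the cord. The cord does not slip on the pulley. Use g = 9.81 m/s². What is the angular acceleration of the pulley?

α ≈ 17.1 rad/s²

I = ½MR² = (1/2)(2.41)(0.145)² = 0.02534 kg·m².
Heavier block: m₁g − T₁ = m₁a. Lighter block: T₂ − m₂g = m₂a.
Pulley: (T₁ − T₂)R = Iα = I(a/R), so T₁ − T₂ = (I/R²)a = (1/2)M_p a = 1.205·a.
Adding the three: (m₁ − m₂)g = (m₁ + m₂ + 1.205)a, so a = (4.40 − 2.38)(9.81)/(4.40 + 2.38 + 1.205) = 2.482 m/s².
α = a/R = 2.482/0.145 = 17.12 rad/s².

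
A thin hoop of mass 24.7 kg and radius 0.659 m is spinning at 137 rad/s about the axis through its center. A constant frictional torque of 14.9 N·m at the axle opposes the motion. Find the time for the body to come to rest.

I = MR² = (24.7)(0.659)² = 10.73 kg·m².
The net torque has magnitude 14.9 N·m, opposing ω.
|α| = τ/I = 14.90/10.73 = 1.389 rad/s² (deceleration).
0 = ω₀ − |α|t ⇒ t = ω₀/|α| = 137/1.389 = 98.63 s.

t ≈ 98.6 s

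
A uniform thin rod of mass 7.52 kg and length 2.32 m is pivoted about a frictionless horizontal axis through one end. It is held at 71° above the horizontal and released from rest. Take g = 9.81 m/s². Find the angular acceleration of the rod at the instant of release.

α ≈ 2.06 rad/s²

About the pivot, I = (1/3)ML² = (1/3)(7.52)(2.32)² = 13.49 kg·m².
The weight acts at the center, a distance L/2 = 1.160 m from the pivot; τ = Mg(L/2) cos 71° = 27.86 N·m.
α = τ/I = 27.86/13.49 = 2.065 rad/s².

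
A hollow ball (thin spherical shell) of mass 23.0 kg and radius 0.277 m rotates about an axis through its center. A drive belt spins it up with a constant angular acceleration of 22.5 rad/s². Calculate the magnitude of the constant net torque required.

I = (2/3)MR² = (2/3)(23.0)(0.277)² = 1.177 kg·m².
τ = Iα = (1.177)(22.50) = 26.47 N·m.

τ ≈ 26.5 N·m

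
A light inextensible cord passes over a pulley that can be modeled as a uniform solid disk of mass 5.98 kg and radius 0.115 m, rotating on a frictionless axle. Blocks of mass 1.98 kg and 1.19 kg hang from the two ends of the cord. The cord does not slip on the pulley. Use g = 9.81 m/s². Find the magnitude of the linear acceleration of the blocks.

a ≈ 1.26 m/s²

I = ½MR² = (1/2)(5.98)(0.115)² = 0.03954 kg·m².
Heavier block: m₁g − T₁ = m₁a. Lighter block: T₂ − m₂g = m₂a.
Pulley: (T₁ − T₂)R = Iα = I(a/R), so T₁ − T₂ = (I/R²)a = (1/2)M_p a = 2.990·a.
Adding the three: (m₁ − m₂)g = (m₁ + m₂ + 2.990)a, so a = (1.98 − 1.19)(9.81)/(1.98 + 1.19 + 2.990) = 1.258 m/s².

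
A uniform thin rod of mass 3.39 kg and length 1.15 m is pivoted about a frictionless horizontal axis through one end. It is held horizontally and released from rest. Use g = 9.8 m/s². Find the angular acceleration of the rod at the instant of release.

About the pivot, I = (1/3)ML² = (1/3)(3.39)(1.15)² = 1.494 kg·m².
The weight acts at the center, a distance L/2 = 0.5750 m from the pivot; τ = Mg(L/2) = 19.10 N·m.
α = τ/I = 19.10/1.494 = 12.78 rad/s².

α ≈ 12.8 rad/s²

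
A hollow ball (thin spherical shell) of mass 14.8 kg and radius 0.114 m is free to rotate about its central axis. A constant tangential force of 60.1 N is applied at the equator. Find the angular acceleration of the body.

I = (2/3)MR² = (2/3)(14.8)(0.114)² = 0.1282 kg·m².
τ = F R = (60.1)(0.114) = 6.851 N·m.
From τ = Iα: α = 6.851/0.1282 = 53.43 rad/s².

α ≈ 53.4 rad/s²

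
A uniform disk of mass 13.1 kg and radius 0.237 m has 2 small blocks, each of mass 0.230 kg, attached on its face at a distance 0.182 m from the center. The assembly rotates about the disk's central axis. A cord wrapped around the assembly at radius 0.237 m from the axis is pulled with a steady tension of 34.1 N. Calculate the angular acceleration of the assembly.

I_disk = ½MR² = ½(13.1)(0.237)² = 0.3679 kg·m².
I_blocks = 2·m·r² = 2(0.230)(0.182)² = 0.01524 kg·m².
Total I = 0.3831 kg·m².
τ = F r = (34.1)(0.237) = 8.082 N·m.
α = τ/I = 8.082/0.3831 = 21.09 rad/s².

α ≈ 21.1 rad/s²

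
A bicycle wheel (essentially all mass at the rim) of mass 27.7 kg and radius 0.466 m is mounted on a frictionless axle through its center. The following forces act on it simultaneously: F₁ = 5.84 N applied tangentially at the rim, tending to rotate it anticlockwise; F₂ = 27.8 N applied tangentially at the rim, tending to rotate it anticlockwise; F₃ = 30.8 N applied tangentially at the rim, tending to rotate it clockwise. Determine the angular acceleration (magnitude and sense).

α ≈ 0.220 rad/s², anticlockwise

I = MR² = (27.7)(0.466)² = 6.015 kg·m².
Taking anticlockwise as positive: τ₁ = +(5.84)(0.466) = +2.721 N·m; τ₂ = +(27.8)(0.466) = +12.95 N·m; τ₃ = −(30.8)(0.466) = −14.35 N·m.
Net torque τ = 1.323 N·m.
α = τ/I = 1.323/6.015 = 0.2200 rad/s².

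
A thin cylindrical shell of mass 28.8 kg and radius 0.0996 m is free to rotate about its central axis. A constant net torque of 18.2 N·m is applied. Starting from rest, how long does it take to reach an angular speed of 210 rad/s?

I = MR² = (28.8)(0.0996)² = 0.2857 kg·m².
α = τ/I = 18.2/0.2857 = 63.70 rad/s².
ω = αt ⇒ t = ω/α = 210/63.70 = 3.297 s.

t ≈ 3.30 s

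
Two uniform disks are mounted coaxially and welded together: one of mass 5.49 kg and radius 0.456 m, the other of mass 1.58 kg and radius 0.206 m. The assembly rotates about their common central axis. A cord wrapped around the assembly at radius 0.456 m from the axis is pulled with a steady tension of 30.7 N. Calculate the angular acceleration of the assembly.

I = ½M₁R₁² + ½M₂R₂² = ½(5.49)(0.456)² + ½(1.58)(0.206)² = 0.6043 kg·m².
τ = F r = (30.7)(0.456) = 14.00 N·m.
α = τ/I = 14.00/0.6043 = 23.17 rad/s².

α ≈ 23.2 rad/s²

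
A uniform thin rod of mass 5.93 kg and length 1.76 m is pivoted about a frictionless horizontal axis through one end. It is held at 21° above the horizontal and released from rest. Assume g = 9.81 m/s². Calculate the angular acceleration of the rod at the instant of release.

About the pivot, I = (1/3)ML² = (1/3)(5.93)(1.76)² = 6.123 kg·m².
The weight acts at the center, a distance L/2 = 0.8800 m from the pivot; τ = Mg(L/2) cos 21° = 47.79 N·m.
α = τ/I = 47.79/6.123 = 7.805 rad/s².
(Equivalently α = (3g/(2L)) cos 21° = 7.805 rad/s².)

α ≈ 7.81 rad/s²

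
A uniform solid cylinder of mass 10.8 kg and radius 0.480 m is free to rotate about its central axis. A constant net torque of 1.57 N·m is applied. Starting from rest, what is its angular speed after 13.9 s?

ω ≈ 17.5 rad/s

I = ½MR² = (1/2)(10.8)(0.480)² = 1.244 kg·m².
α = τ/I = 1.57/1.244 = 1.262 rad/s².
ω = ω₀ + αt = 0 + (1.262)(13.9) = 17.54 rad/s.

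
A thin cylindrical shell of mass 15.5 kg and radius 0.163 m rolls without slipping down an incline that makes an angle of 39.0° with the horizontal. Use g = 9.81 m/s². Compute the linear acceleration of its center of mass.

Translation along the incline: Mg sinθ − f = Ma.
Rotation about the center: fR = Iα with I = MR². No-slip gives a = αR, so f = (I/R²)a = M a.
Substituting: Mg sinθ = (1 + 1.000)Ma, so a = g sinθ/(1 + 1.000) = (9.81) sin 39.0° / 2.000 = 3.087 m/s².

a ≈ 3.09 m/s²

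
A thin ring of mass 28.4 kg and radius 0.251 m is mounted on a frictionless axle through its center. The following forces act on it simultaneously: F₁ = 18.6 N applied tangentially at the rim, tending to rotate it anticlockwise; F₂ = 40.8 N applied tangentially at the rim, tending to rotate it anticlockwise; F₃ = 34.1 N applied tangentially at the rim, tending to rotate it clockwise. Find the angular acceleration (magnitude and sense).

α ≈ 3.55 rad/s², anticlockwise

I = MR² = (28.4)(0.251)² = 1.789 kg·m².
Taking anticlockwise as positive: τ₁ = +(18.6)(0.251) = +4.669 N·m; τ₂ = +(40.8)(0.251) = +10.24 N·m; τ₃ = −(34.1)(0.251) = −8.559 N·m.
Net torque τ = 6.350 N·m.
α = τ/I = 6.350/1.789 = 3.549 rad/s².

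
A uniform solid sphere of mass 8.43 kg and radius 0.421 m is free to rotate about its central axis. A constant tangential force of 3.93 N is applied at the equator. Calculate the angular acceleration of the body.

α ≈ 2.77 rad/s²

I = (2/5)MR² = (2/5)(8.43)(0.421)² = 0.5977 kg·m².
τ = F R = (3.93)(0.421) = 1.655 N·m.
Newton's second law for rotation, τ = Iα, gives α = τ/I = 1.655/0.5977 = 2.768 rad/s².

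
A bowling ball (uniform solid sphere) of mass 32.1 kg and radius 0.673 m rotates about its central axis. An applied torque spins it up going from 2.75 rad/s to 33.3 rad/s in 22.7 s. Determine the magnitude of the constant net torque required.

I = (2/5)MR² = (2/5)(32.1)(0.673)² = 5.816 kg·m².
α = Δω/Δt = (33.3 − 2.75)/22.7 = 1.346 rad/s².
τ = Iα = (5.816)(1.346) = 7.827 N·m.

τ ≈ 7.83 N·m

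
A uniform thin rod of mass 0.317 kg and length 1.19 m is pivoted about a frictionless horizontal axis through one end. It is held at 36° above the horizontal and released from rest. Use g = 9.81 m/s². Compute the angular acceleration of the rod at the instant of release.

α ≈ 10.0 rad/s²

About the pivot, I = (1/3)ML² = (1/3)(0.317)(1.19)² = 0.1496 kg·m².
The weight acts at the center, a distance L/2 = 0.5950 m from the pivot; τ = Mg(L/2) cos 36° = 1.497 N·m.
α = τ/I = 1.497/0.1496 = 10.00 rad/s².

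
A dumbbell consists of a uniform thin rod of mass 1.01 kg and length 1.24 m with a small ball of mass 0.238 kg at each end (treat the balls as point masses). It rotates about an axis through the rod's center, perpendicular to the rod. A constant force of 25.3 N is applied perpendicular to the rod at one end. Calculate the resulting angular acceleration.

I_rod = (1/12)ML² = (1/12)(1.01)(1.24)² = 0.1294 kg·m².
I_balls = 2·m·(L/2)² = 2(0.238)(0.6200)² = 0.1830 kg·m².
Total I = 0.3124 kg·m².
τ = F·(L/2) = (25.3)(0.620) = 15.69 N·m.
α = τ/I = 15.69/0.3124 = 50.21 rad/s².

α ≈ 50.2 rad/s²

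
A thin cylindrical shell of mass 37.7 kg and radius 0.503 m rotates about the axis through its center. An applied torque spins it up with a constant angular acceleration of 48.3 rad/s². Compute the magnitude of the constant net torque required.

τ ≈ 461 N·m

I = MR² = (37.7)(0.503)² = 9.538 kg·m².
τ = Iα = (9.538)(48.30) = 460.7 N·m.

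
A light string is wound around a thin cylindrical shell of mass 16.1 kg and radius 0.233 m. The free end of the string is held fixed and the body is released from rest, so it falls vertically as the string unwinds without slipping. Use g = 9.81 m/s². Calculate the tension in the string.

T ≈ 79.0 N

Translation: Mg − T = Ma. Rotation about the center: TR = Iα with I = MR².
With a = αR: T = (I/R²)a = M a, so Mg = (1 + 1.000)Ma.
a = g/(1 + 1.000) = 9.81/2.000 = 4.905 m/s².
T = 1.000·M·a = (1.000)(16.1)(4.905) = 78.97 N.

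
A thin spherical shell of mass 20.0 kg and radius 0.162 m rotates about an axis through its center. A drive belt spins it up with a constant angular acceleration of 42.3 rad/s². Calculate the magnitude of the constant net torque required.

I = (2/3)MR² = (2/3)(20.0)(0.162)² = 0.3499 kg·m².
τ = Iα = (0.3499)(42.30) = 14.80 N·m.

τ ≈ 14.8 N·m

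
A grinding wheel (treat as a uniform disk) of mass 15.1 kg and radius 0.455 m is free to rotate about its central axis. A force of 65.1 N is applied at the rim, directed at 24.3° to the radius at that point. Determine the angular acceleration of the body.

I = ½MR² = (1/2)(15.1)(0.455)² = 1.563 kg·m².
Only the tangential component produces torque: τ = F R sinθ = (65.1)(0.455) sin 24.3° = 12.19 N·m.
From τ = Iα: α = 12.19/1.563 = 7.798 rad/s².

α ≈ 7.80 rad/s²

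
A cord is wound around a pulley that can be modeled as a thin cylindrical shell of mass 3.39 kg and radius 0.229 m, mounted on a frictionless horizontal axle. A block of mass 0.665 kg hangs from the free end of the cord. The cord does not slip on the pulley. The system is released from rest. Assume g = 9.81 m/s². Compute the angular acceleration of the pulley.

I = MR² = (3.39)(0.229)² = 0.1778 kg·m².
Block: mg − T = ma. Pulley: TR = Iα. No-slip: a = αR, so T = (I/R²)a = 3.390·a.
Then mg = (m + 3.390)a, so a = (0.665)(9.81)/(0.665 + 3.390) = 1.609 m/s².
α = a/R = 1.609/0.229 = 7.025 rad/s².

α ≈ 7.03 rad/s²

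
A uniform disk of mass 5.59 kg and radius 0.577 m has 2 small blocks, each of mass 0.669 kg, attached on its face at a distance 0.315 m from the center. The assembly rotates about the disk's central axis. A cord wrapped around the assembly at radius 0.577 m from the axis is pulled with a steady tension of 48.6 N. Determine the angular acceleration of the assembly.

I_disk = ½MR² = ½(5.59)(0.577)² = 0.9305 kg·m².
I_blocks = 2·m·r² = 2(0.669)(0.315)² = 0.1328 kg·m².
Total I = 1.063 kg·m².
τ = F r = (48.6)(0.577) = 28.04 N·m.
α = τ/I = 28.04/1.063 = 26.37 rad/s².

α ≈ 26.4 rad/s²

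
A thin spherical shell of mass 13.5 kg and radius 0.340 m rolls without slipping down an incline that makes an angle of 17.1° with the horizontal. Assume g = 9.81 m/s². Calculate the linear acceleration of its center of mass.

a ≈ 1.73 m/s²

Translation along the incline: Mg sinθ − f = Ma.
Rotation about the center: fR = Iα with I = (2/3)MR². No-slip gives a = αR, so f = (I/R²)a = (2/3)M a.
Substituting: Mg sinθ = (1 + 0.6667)Ma, so a = g sinθ/(1 + 0.6667) = (9.81) sin 17.1° / 1.667 = 1.731 m/s².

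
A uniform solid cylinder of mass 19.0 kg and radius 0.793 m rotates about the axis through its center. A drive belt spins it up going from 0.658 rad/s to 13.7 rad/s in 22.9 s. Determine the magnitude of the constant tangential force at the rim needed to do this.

I = ½MR² = (1/2)(19.0)(0.793)² = 5.974 kg·m².
α = Δω/Δt = (13.7 − 0.658)/22.9 = 0.5695 rad/s².
The required torque is τ = Iα = (5.974)(0.5695) = 3.402 N·m.
A tangential force at the rim gives τ = FR, so F = τ/R = 3.402/0.793 = 4.290 N.

F ≈ 4.29 N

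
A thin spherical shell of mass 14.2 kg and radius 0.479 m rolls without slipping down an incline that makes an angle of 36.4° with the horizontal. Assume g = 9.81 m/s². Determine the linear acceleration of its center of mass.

Translation along the incline: Mg sinθ − f = Ma.
Rotation about the center: fR = Iα with I = (2/3)MR². No-slip gives a = αR, so f = (I/R²)a = (2/3)M a.
Substituting: Mg sinθ = (1 + 0.6667)Ma, so a = g sinθ/(1 + 0.6667) = (9.81) sin 36.4° / 1.667 = 3.493 m/s².

a ≈ 3.49 m/s²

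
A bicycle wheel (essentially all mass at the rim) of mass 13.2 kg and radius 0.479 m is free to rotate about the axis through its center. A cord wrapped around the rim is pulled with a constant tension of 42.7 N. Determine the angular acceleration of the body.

α ≈ 6.75 rad/s²

I = MR² = (13.2)(0.479)² = 3.029 kg·m².
τ = F R = (42.7)(0.479) = 20.45 N·m.
Newton's second law for rotation, τ = Iα, gives α = τ/I = 20.45/3.029 = 6.753 rad/s².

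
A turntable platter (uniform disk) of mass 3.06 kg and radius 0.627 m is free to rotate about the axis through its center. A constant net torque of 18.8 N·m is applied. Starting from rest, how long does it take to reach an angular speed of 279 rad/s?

t ≈ 8.93 s

I = ½MR² = (1/2)(3.06)(0.627)² = 0.6015 kg·m².
α = τ/I = 18.8/0.6015 = 31.26 rad/s².
ω = αt ⇒ t = ω/α = 279/31.26 = 8.926 s.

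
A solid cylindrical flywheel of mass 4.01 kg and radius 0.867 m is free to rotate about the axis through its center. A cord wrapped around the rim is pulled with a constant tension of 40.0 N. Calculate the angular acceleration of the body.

I = ½MR² = (1/2)(4.01)(0.867)² = 1.507 kg·m².
τ = F R = (40.0)(0.867) = 34.68 N·m.
From τ = Iα: α = 34.68/1.507 = 23.01 rad/s².

α ≈ 23.0 rad/s²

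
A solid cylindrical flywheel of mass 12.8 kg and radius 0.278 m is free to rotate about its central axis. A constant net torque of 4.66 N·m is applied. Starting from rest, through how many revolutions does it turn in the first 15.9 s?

I = ½MR² = (1/2)(12.8)(0.278)² = 0.4946 kg·m².
α = τ/I = 4.66/0.4946 = 9.421 rad/s².
θ = ½αt² = ½(9.421)(15.9)² = 1191 rad.
Revolutions = θ/(2π) = 189.5.

≈ 190 revolutions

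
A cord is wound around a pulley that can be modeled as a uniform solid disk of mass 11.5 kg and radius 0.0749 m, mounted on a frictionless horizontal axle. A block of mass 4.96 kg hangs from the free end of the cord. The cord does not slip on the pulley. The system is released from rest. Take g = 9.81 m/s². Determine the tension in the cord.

T ≈ 26.1 N

I = ½MR² = (1/2)(11.5)(0.0749)² = 0.03226 kg·m².
Block: mg − T = ma. Pulley: TR = Iα. No-slip: a = αR, so T = (I/R²)a = 5.750·a.
Then mg = (m + 5.750)a, so a = (4.96)(9.81)/(4.96 + 5.750) = 4.543 m/s².
T = 5.750·a = 26.12 N.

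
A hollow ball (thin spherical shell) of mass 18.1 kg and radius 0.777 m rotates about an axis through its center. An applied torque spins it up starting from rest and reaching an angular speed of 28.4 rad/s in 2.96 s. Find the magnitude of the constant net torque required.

I = (2/3)MR² = (2/3)(18.1)(0.777)² = 7.285 kg·m².
α = Δω/Δt = (28.4 − 0)/2.96 = 9.595 rad/s².
τ = Iα = (7.285)(9.595) = 69.90 N·m.

τ ≈ 69.9 N·m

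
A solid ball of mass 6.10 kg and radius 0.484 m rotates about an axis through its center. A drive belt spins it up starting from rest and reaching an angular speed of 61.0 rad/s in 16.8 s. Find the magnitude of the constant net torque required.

I = (2/5)MR² = (2/5)(6.10)(0.484)² = 0.5716 kg·m².
α = Δω/Δt = (61.0 − 0)/16.8 = 3.631 rad/s².
τ = Iα = (0.5716)(3.631) = 2.075 N·m.

τ ≈ 2.08 N·m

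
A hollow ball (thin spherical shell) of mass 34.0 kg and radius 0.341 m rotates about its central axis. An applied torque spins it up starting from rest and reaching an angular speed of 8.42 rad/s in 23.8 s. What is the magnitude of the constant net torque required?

τ ≈ 0.932 N·m

I = (2/3)MR² = (2/3)(34.0)(0.341)² = 2.636 kg·m².
α = Δω/Δt = (8.42 − 0)/23.8 = 0.3538 rad/s².
τ = Iα = (2.636)(0.3538) = 0.9325 N·m.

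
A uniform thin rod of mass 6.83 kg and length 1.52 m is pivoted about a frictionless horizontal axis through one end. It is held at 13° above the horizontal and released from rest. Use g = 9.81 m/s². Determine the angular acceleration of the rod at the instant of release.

About the pivot, I = (1/3)ML² = (1/3)(6.83)(1.52)² = 5.260 kg·m².
The weight acts at the center, a distance L/2 = 0.7600 m from the pivot; τ = Mg(L/2) cos 13° = 49.62 N·m.
α = τ/I = 49.62/5.260 = 9.433 rad/s².

α ≈ 9.43 rad/s²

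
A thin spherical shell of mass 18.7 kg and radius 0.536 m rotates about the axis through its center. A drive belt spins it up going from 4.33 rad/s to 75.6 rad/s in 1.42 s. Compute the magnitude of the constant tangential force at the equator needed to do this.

I = (2/3)MR² = (2/3)(18.7)(0.536)² = 3.582 kg·m².
α = Δω/Δt = (75.6 − 4.33)/1.42 = 50.19 rad/s².
The required torque is τ = Iα = (3.582)(50.19) = 179.8 N·m.
A tangential force at the equator gives τ = FR, so F = τ/R = 179.8/0.536 = 335.4 N.

F ≈ 335 N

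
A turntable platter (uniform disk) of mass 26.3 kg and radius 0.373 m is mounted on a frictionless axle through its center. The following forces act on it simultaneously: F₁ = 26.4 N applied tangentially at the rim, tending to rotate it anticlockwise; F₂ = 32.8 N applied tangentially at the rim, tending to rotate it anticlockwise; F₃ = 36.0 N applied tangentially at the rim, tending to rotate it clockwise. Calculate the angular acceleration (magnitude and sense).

I = ½MR² = (1/2)(26.3)(0.373)² = 1.830 kg·m².
Taking anticlockwise as positive: τ₁ = +(26.4)(0.373) = +9.847 N·m; τ₂ = +(32.8)(0.373) = +12.23 N·m; τ₃ = −(36.0)(0.373) = −13.43 N·m.
Net torque τ = 8.654 N·m.
α = τ/I = 8.654/1.830 = 4.730 rad/s².

α ≈ 4.73 rad/s², anticlockwise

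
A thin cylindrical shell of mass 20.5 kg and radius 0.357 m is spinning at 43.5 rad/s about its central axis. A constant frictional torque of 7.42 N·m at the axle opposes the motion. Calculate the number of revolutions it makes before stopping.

I = MR² = (20.5)(0.357)² = 2.613 kg·m².
The net torque has magnitude 7.42 N·m, opposing ω.
|α| = τ/I = 7.420/2.613 = 2.840 rad/s² (deceleration).
ω² = ω₀² − 2|α|θ with ω = 0 ⇒ θ = ω₀²/(2|α|) = 333.1 rad = 53.02 rev.

≈ 53.0 revolutions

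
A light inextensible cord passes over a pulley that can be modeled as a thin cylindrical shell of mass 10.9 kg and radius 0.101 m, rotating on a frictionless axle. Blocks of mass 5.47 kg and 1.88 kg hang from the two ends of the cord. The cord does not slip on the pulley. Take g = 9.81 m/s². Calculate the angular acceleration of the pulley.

α ≈ 19.1 rad/s²

I = MR² = (10.9)(0.101)² = 0.1112 kg·m².
Heavier block: m₁g − T₁ = m₁a. Lighter block: T₂ − m₂g = m₂a.
Pulley: (T₁ − T₂)R = Iα = I(a/R), so T₁ − T₂ = (I/R²)a = 1·M_p a = 10.90·a.
Adding the three: (m₁ − m₂)g = (m₁ + m₂ + 10.90)a, so a = (5.47 − 1.88)(9.81)/(5.47 + 1.88 + 10.90) = 1.930 m/s².
α = a/R = 1.930/0.101 = 19.11 rad/s².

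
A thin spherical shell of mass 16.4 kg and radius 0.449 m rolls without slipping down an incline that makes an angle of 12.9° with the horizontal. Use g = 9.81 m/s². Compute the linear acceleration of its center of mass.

Translation along the incline: Mg sinθ − f = Ma.
Rotation about the center: fR = Iα with I = (2/3)MR². No-slip gives a = αR, so f = (I/R²)a = (2/3)M a.
Substituting: Mg sinθ = (1 + 0.6667)Ma, so a = g sinθ/(1 + 0.6667) = (9.81) sin 12.9° / 1.667 = 1.314 m/s².

a ≈ 1.31 m/s²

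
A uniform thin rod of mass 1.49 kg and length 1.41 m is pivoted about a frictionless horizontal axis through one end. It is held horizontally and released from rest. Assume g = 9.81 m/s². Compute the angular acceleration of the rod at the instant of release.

α ≈ 10.4 rad/s²

About the pivot, I = (1/3)ML² = (1/3)(1.49)(1.41)² = 0.9874 kg·m².
The weight acts at the center, a distance L/2 = 0.7050 m from the pivot; τ = Mg(L/2) = 10.30 N·m.
α = τ/I = 10.30/0.9874 = 10.44 rad/s².
(Equivalently α = (3g/(2L)) = 10.44 rad/s².)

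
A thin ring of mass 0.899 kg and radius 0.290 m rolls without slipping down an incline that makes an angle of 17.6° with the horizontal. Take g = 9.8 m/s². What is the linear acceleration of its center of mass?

a ≈ 1.48 m/s²

Translation along the incline: Mg sinθ − f = Ma.
Rotation about the center: fR = Iα with I = MR². No-slip gives a = αR, so f = (I/R²)a = M a.
Substituting: Mg sinθ = (1 + 1.000)Ma, so a = g sinθ/(1 + 1.000) = (9.8) sin 17.6° / 2.000 = 1.482 m/s².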